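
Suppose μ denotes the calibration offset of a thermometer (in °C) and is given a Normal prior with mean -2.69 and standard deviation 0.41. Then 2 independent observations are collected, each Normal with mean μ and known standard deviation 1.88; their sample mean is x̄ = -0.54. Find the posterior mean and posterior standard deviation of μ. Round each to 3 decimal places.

Prior precision 1/τ₀² = 1/0.41² = 5.94884; data precision n/σ² = 2/1.88² = 0.565867.
Posterior precision = 5.94884 + 0.565867 = 6.51471, giving posterior SD = 1/√6.51471 = 0.392.
Posterior mean = (5.94884·-2.69 + 0.565867·-0.54) / 6.51471 = -2.503.

Posterior mean ≈ -2.503; posterior SD ≈ 0.392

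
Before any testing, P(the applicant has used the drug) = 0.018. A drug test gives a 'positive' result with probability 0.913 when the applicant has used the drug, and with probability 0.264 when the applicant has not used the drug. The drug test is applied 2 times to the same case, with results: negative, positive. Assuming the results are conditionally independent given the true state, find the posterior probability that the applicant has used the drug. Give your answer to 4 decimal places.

Posterior P(H) ≈ 0.0074

With H the event that the applicant has used the drug, the joint likelihood of the observed sequence is P(data|H) = 0.087·0.913 = 0.079431 and P(data|¬H) = 0.736·0.264 = 0.19430.
Bayes: P(H|data) = 0.018·0.079431 / (0.018·0.079431 + 0.982·0.19430) = 0.0014298/0.19224 = 0.0074.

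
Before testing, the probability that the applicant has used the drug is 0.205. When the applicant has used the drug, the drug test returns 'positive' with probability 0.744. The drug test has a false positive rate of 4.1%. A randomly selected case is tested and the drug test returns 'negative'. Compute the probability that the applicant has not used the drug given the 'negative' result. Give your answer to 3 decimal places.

P(¬H | E) ≈ 0.936

Let H be the event that the applicant has used the drug. P(H) = 0.205, so P(¬H) = 0.795. With E the 'negative' result, P(E|H) = 0.256 and P(E|¬H) = 0.959.
P(E) = 0.256·0.205 + 0.959·0.795 = 0.052480 + 0.76240 = 0.81488.
By Bayes' theorem, P(H|E) = 0.052480 / 0.81488 = 0.064. Hence P(¬H|E) = 1 − 0.064 = 0.936.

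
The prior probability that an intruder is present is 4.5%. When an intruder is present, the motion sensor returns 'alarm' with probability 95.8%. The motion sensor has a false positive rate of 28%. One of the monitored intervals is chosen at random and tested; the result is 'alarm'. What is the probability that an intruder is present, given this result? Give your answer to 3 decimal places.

P(H | E) ≈ 0.139

Let H be the event that an intruder is present. P(H) = 0.045, so P(¬H) = 0.955. With E the 'alarm' result, P(E|H) = 0.958 and P(E|¬H) = 0.28.
P(E) = 0.958·0.045 + 0.28·0.955 = 0.043110 + 0.26740 = 0.31051.
By Bayes' theorem, P(H|E) = 0.043110 / 0.31051 = 0.139.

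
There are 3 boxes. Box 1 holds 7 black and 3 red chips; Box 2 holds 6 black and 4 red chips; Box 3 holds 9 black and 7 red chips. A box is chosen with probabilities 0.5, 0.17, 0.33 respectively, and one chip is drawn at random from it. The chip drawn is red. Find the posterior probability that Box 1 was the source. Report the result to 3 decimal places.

P(red|Box 1) = 0.3; P(red|Box 2) = 0.4; P(red|Box 3) = 0.4375.
Prior × likelihood for each source: 0.5·0.3=0.1500, 0.17·0.4=0.06800, 0.33·0.4375=0.1444. Summing gives P(red) = 0.36238.
P(Box 1 | red) = 0.1500 / 0.36238 = 0.414.

Posterior probability ≈ 0.414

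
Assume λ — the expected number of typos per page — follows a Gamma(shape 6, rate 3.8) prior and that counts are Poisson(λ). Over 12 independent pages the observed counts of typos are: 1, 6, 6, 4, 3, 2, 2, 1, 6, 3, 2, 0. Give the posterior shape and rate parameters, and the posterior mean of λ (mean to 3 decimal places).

Posterior: Gamma(shape=42, rate=15.8); mean ≈ 2.658

Total count ∑xᵢ = 36 over n = 12 pages.
Gamma is conjugate to the Poisson likelihood: posterior is Gamma(shape = 6+36 = 42, rate = 3.8+12 = 15.8).
Posterior mean = shape/rate = 42/15.8 = 2.658.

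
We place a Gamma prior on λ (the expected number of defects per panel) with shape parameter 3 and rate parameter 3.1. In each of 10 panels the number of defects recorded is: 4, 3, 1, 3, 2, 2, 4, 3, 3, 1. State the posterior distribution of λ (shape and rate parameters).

The Poisson likelihood adds the total count to the shape and the number of exposure periods to the rate. Here ∑xᵢ = 26 and n = 10, so shape 3→29 and rate 3.1→13.1.

Posterior: Gamma(shape=29, rate=13.1)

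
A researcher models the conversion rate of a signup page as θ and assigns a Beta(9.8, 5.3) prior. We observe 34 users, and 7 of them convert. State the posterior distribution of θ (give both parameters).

Posterior: Beta(16.8, 32.3)

The binomial likelihood is conjugate to the Beta prior: with 7 successes and 27 failures, the posterior is Beta(9.8+7, 5.3+27) = Beta(16.8, 32.3).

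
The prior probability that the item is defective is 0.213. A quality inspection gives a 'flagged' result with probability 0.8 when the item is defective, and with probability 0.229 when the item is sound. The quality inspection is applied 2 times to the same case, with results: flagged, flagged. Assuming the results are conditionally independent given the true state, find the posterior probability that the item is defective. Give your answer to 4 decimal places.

With H the event that the item is defective, the joint likelihood of the observed sequence is P(data|H) = 0.8·0.8 = 0.64000 and P(data|¬H) = 0.229·0.229 = 0.052441.
Bayes: P(H|data) = 0.213·0.64000 / (0.213·0.64000 + 0.787·0.052441) = 0.13632/0.17759 = 0.7676.

Posterior P(H) ≈ 0.7676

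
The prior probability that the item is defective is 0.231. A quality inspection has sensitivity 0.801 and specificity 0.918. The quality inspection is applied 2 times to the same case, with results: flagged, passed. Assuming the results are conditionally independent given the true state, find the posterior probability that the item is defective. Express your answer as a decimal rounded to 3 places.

With H the event that the item is defective, the joint likelihood of the observed sequence is P(data|H) = 0.801·0.199 = 0.15940 and P(data|¬H) = 0.082·0.918 = 0.075276.
Bayes: P(H|data) = 0.231·0.15940 / (0.231·0.15940 + 0.769·0.075276) = 0.036821/0.094708 = 0.3888.

Posterior P(H) ≈ 0.389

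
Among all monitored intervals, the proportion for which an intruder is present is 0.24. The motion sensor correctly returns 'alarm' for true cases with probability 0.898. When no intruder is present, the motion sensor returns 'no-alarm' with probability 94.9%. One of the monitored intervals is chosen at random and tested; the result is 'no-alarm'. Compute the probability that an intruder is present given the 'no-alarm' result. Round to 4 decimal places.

P(H | E) ≈ 0.0328

Write H for 'an intruder is present'. Prior odds H:¬H = 0.24/0.76 = 0.31579. For the 'no-alarm' outcome, the likelihood ratio is 0.102/0.949 = 0.10748.
Posterior odds = 0.31579 × 0.10748 = 0.033942, so P(H|E) = 0.033942/(1+0.033942) = 0.0328.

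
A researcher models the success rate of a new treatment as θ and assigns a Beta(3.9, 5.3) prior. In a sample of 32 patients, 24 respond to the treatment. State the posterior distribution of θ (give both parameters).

Posterior: Beta(27.9, 13.3)

Observing 24 successes and 8 failures updates Beta(3.9, 5.3) by adding the success and failure counts to the two shape parameters: α = 3.9+24 = 27.9, β = 5.3+8 = 13.3.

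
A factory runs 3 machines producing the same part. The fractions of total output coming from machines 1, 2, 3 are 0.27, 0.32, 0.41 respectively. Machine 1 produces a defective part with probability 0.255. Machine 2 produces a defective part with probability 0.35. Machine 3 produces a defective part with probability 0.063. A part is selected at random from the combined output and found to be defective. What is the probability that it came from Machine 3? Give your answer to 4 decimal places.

Posterior probability ≈ 0.1250

Tabulate prior·likelihood by source: [1] prior 0.27, lik 0.255, product 0.06885; [2] prior 0.32, lik 0.35, product 0.1120; [3] prior 0.41, lik 0.063, product 0.02583.
Normalizing constant = 0.20668; the posterior for Machine 3 is its product over the sum, 0.02583/0.20668 = 0.1250.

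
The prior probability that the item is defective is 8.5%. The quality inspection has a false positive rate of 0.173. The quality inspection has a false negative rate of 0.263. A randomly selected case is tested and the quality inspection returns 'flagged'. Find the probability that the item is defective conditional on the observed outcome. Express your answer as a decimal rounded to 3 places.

P(H | E) ≈ 0.284

Write H for 'the item is defective'. Prior odds H:¬H = 0.085/0.915 = 0.092896. For the 'flagged' outcome, the likelihood ratio is 0.737/0.173 = 4.2601.
Posterior odds = 0.092896 × 4.2601 = 0.39575, so P(H|E) = 0.39575/(1+0.39575) = 0.284.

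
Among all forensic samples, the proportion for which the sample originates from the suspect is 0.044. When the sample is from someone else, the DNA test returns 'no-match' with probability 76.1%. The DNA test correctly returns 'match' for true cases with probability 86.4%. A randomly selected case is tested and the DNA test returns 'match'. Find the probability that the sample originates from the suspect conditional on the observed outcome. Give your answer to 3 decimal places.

Write H for 'the sample originates from the suspect'. Prior odds H:¬H = 0.044/0.956 = 0.046025. For the 'match' outcome, the likelihood ratio is 0.864/0.239 = 3.6151.
Posterior odds = 0.046025 × 3.6151 = 0.16638, so P(H|E) = 0.16638/(1+0.16638) = 0.143.

P(H | E) ≈ 0.143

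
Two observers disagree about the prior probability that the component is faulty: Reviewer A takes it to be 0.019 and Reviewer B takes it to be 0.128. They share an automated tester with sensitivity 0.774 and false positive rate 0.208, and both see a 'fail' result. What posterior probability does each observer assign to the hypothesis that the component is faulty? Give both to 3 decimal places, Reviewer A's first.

Reviewer A: 0.067; Reviewer B: 0.353

P('+'|H) = 0.774, P('+'|¬H) = 0.208.
Reviewer A: numerator 0.774·0.019 = 0.014706; evidence = 0.014706+0.208·0.981 = 0.21875; posterior = 0.067.
Reviewer B: numerator 0.774·0.128 = 0.099072; evidence = 0.099072+0.208·0.872 = 0.28045; posterior = 0.353.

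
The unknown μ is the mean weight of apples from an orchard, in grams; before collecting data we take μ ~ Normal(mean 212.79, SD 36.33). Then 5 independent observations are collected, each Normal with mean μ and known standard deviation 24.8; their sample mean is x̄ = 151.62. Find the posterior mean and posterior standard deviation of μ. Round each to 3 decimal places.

With known σ, the Normal prior is conjugate. Weight on the data is w = (n/σ²)/(n/σ² + 1/τ₀²) = 0.00812955/(0.00812955+0.00075765) = 0.91475.
Posterior mean = w·x̄ + (1−w)·μ₀ = 0.91475·151.62 + 0.085252·212.79 = 156.835. Posterior variance = 1/(0.00812955+0.00075765) = 112.521, so SD = 10.608.

Posterior mean ≈ 156.835; posterior SD ≈ 10.608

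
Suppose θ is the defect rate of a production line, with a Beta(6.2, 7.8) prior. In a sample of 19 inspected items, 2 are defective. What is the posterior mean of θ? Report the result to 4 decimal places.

Observing 2 successes and 17 failures updates Beta(6.2, 7.8) by adding the success and failure counts to the two shape parameters: α = 6.2+2 = 8.2, β = 7.8+17 = 24.8.
Posterior mean = α/(α+β) = 8.2/33 = 0.2485.

Posterior mean ≈ 0.2485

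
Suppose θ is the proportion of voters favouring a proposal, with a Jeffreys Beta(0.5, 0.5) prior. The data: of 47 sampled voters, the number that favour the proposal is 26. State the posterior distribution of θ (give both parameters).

The binomial likelihood is conjugate to the Beta prior: with 26 successes and 21 failures, the posterior is Beta(0.5+26, 0.5+21) = Beta(26.5, 21.5).

Posterior: Beta(26.5, 21.5)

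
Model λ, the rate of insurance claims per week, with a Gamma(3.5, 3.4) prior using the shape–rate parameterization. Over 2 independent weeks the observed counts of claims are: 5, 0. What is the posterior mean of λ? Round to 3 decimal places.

Posterior mean ≈ 1.574

The Poisson likelihood adds the total count to the shape and the number of exposure periods to the rate. Here ∑xᵢ = 5 and n = 2, so shape 3.5→8.5 and rate 3.4→5.4.
E[λ | data] = 8.5/5.4 = 1.574.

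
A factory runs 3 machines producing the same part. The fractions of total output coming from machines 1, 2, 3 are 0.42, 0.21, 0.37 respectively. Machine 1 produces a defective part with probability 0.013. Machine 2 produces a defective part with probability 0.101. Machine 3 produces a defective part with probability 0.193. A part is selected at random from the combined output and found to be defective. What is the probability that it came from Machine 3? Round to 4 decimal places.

Posterior probability ≈ 0.7281

Tabulate prior·likelihood by source: [1] prior 0.42, lik 0.013, product 0.005460; [2] prior 0.21, lik 0.101, product 0.02121; [3] prior 0.37, lik 0.193, product 0.07141.
Normalizing constant = 0.098080; the posterior for Machine 3 is its product over the sum, 0.07141/0.098080 = 0.7281.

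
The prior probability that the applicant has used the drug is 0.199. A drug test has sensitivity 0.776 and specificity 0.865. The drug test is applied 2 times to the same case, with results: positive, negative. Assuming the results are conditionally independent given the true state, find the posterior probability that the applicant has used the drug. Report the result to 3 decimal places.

Posterior P(H) ≈ 0.270

Let H be the event that the applicant has used the drug; start with P(H) = 0.199. P('positive'|H) = 0.776, P('positive'|¬H) = 0.135.
Update on result 1 ('positive'): P(H) ← 0.776·0.1990 / (0.776·0.1990 + 0.135·0.8010) = 0.15442/0.26256 = 0.5881.
Update on result 2 ('negative'): P(H) ← 0.224·0.5881 / (0.224·0.5881 + 0.865·0.4119) = 0.13175/0.48800 = 0.2700.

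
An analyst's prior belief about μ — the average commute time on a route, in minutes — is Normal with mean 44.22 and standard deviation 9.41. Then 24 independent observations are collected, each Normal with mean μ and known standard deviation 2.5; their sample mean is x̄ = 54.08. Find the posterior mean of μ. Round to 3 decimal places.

Posterior mean ≈ 54.051

Prior precision 1/τ₀² = 1/9.41² = 0.0112933; data precision n/σ² = 24/2.5² = 3.84000.
Posterior precision = 0.0112933 + 3.84000 = 3.85129.
Posterior mean = (0.0112933·44.22 + 3.84000·54.08) / 3.85129 = 54.051.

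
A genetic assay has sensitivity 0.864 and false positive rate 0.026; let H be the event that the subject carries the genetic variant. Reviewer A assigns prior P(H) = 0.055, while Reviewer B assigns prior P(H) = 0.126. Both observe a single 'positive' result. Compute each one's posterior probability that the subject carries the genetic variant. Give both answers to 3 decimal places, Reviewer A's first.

Reviewer A: 0.659; Reviewer B: 0.827

The likelihood ratio for a 'positive' result is 0.864/0.026 = 33.231.
Reviewer A: prior odds 0.055/0.945 = 0.058201; posterior odds 1.9341; posterior probability 0.659.
Reviewer B: prior odds 0.126/0.874 = 0.14416; posterior odds 4.7907; posterior probability 0.827.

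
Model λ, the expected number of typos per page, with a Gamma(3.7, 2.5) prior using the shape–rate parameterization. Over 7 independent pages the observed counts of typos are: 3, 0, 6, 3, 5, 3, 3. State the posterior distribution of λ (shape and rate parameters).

Total count ∑xᵢ = 23 over n = 7 pages.
Gamma is conjugate to the Poisson likelihood: posterior is Gamma(shape = 3.7+23 = 26.7, rate = 2.5+7 = 9.5).

Posterior: Gamma(shape=26.7, rate=9.5)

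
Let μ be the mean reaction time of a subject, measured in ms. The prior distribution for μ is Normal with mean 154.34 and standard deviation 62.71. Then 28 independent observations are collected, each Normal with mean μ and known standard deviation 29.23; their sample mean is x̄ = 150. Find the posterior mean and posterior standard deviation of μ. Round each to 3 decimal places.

Posterior mean ≈ 150.033; posterior SD ≈ 5.503

With known σ, the Normal prior is conjugate. Weight on the data is w = (n/σ²)/(n/σ² + 1/τ₀²) = 0.0327718/(0.0327718+0.00025429) = 0.99230.
Posterior mean = w·x̄ + (1−w)·μ₀ = 0.99230·150 + 0.0076996·154.34 = 150.033. Posterior variance = 1/(0.0327718+0.00025429) = 30.2791, so SD = 5.503.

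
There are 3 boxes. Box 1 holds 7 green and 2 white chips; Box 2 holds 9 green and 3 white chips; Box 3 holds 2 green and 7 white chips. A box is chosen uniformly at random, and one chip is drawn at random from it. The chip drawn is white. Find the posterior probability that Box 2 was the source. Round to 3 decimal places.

Posterior probability ≈ 0.200

Tabulate prior·likelihood by source: [1] prior 0.333333, lik 0.2222, product 0.07407; [2] prior 0.333333, lik 0.25, product 0.08333; [3] prior 0.333333, lik 0.7778, product 0.2593.
Normalizing constant = 0.41667; the posterior for Box 2 is its product over the sum, 0.08333/0.41667 = 0.200.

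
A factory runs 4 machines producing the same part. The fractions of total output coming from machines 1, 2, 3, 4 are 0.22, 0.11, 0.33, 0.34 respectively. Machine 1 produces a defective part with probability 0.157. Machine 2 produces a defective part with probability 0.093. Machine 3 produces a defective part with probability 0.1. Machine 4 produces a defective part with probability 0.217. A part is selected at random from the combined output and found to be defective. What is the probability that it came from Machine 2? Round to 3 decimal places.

Posterior probability ≈ 0.068

P(defective|M1) = 0.157; P(defective|M2) = 0.093; P(defective|M3) = 0.1; P(defective|M4) = 0.217.
Prior × likelihood for each source: 0.22·0.157=0.03454, 0.11·0.093=0.01023, 0.33·0.1=0.03300, 0.34·0.217=0.07378. Summing gives P(defective) = 0.15155.
P(Machine 2 | defective) = 0.01023 / 0.15155 = 0.068.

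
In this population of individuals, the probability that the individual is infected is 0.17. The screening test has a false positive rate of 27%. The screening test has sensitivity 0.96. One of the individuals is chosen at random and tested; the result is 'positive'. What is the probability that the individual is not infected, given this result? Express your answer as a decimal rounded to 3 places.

P(¬H | E) ≈ 0.579

Write H for 'the individual is infected'. Prior odds H:¬H = 0.17/0.83 = 0.20482. For the 'positive' outcome, the likelihood ratio is 0.96/0.27 = 3.5556.
Posterior odds = 0.20482 × 3.5556 = 0.72825, so P(H|E) = 0.72825/(1+0.72825) = 0.421. Then P(¬H|E) = 1 − 0.421 = 0.579.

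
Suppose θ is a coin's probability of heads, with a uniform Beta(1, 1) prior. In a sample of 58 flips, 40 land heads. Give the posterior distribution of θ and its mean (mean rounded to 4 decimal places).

Posterior: Beta(41, 19); mean ≈ 0.6833

The binomial likelihood is conjugate to the Beta prior: with 40 successes and 18 failures, the posterior is Beta(1+40, 1+18) = Beta(41, 19).
Posterior mean = α/(α+β) = 41/60 = 0.6833.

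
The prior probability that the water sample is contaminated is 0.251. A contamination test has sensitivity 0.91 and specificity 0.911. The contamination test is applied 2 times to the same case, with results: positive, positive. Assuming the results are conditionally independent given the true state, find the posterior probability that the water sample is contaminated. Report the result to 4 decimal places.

Posterior P(H) ≈ 0.9722

With H the event that the water sample is contaminated, the joint likelihood of the observed sequence is P(data|H) = 0.91·0.91 = 0.82810 and P(data|¬H) = 0.089·0.089 = 0.0079210.
Bayes: P(H|data) = 0.251·0.82810 / (0.251·0.82810 + 0.749·0.0079210) = 0.20785/0.21379 = 0.9722.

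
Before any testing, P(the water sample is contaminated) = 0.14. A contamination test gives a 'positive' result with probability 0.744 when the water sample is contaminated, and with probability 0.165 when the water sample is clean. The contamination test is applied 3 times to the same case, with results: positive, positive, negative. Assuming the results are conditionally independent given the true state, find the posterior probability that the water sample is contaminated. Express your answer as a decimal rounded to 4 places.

With H the event that the water sample is contaminated, the joint likelihood of the observed sequence is P(data|H) = 0.744·0.744·0.256 = 0.14171 and P(data|¬H) = 0.165·0.165·0.835 = 0.022733.
Bayes: P(H|data) = 0.14·0.14171 / (0.14·0.14171 + 0.86·0.022733) = 0.019839/0.039389 = 0.5037.

Posterior P(H) ≈ 0.5037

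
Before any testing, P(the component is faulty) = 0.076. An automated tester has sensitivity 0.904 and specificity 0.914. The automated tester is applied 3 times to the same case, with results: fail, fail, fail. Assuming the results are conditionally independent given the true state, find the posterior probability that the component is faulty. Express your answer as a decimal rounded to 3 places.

Let H be the event that the component is faulty; start with P(H) = 0.076. P('fail'|H) = 0.904, P('fail'|¬H) = 0.086.
Update on result 1 ('fail'): P(H) ← 0.904·0.0760 / (0.904·0.0760 + 0.086·0.9240) = 0.068704/0.14817 = 0.4637.
Update on result 2 ('fail'): P(H) ← 0.904·0.4637 / (0.904·0.4637 + 0.086·0.5363) = 0.41918/0.46530 = 0.9009.
Update on result 3 ('fail'): P(H) ← 0.904·0.9009 / (0.904·0.9009 + 0.086·0.0991) = 0.81439/0.82292 = 0.9896.

Posterior P(H) ≈ 0.990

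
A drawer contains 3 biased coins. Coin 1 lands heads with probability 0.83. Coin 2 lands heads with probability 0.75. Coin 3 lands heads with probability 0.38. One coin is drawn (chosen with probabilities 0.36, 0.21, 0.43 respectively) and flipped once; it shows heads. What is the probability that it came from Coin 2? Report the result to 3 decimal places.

P(heads|C1) = 0.83; P(heads|C2) = 0.75; P(heads|C3) = 0.38.
Prior × likelihood for each source: 0.36·0.83=0.2988, 0.21·0.75=0.1575, 0.43·0.38=0.1634. Summing gives P(heads) = 0.61970.
P(Coin 2 | heads) = 0.1575 / 0.61970 = 0.254.

Posterior probability ≈ 0.254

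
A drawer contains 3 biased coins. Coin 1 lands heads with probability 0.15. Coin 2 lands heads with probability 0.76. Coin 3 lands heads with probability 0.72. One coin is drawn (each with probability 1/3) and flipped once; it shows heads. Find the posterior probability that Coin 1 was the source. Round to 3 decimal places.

Posterior probability ≈ 0.092

Tabulate prior·likelihood by source: [1] prior 0.333333, lik 0.15, product 0.05000; [2] prior 0.333333, lik 0.76, product 0.2533; [3] prior 0.333333, lik 0.72, product 0.2400.
Normalizing constant = 0.54333; the posterior for Coin 1 is its product over the sum, 0.05000/0.54333 = 0.092.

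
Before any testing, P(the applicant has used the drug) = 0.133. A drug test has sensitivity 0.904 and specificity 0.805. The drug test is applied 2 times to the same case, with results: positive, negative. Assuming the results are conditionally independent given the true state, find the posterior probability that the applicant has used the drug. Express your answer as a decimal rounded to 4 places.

Posterior P(H) ≈ 0.0782

With H the event that the applicant has used the drug, the joint likelihood of the observed sequence is P(data|H) = 0.904·0.096 = 0.086784 and P(data|¬H) = 0.195·0.805 = 0.15698.
Bayes: P(H|data) = 0.133·0.086784 / (0.133·0.086784 + 0.867·0.15698) = 0.011542/0.14764 = 0.0782.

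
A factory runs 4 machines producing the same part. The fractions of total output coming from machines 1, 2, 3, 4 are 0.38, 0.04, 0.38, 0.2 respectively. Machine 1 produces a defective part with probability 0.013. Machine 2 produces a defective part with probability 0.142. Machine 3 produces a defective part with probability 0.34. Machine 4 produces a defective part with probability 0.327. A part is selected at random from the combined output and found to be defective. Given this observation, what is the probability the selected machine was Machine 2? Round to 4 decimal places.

P(defective|M1) = 0.013; P(defective|M2) = 0.142; P(defective|M3) = 0.34; P(defective|M4) = 0.327.
Prior × likelihood for each source: 0.38·0.013=0.004940, 0.04·0.142=0.005680, 0.38·0.34=0.1292, 0.2·0.327=0.06540. Summing gives P(defective) = 0.20522.
P(Machine 2 | defective) = 0.005680 / 0.20522 = 0.0277.

Posterior probability ≈ 0.0277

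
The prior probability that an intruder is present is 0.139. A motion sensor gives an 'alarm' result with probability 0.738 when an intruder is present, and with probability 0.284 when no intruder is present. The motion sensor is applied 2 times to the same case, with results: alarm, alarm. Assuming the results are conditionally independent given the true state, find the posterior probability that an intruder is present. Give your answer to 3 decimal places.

Posterior P(H) ≈ 0.522

With H the event that an intruder is present, the joint likelihood of the observed sequence is P(data|H) = 0.738·0.738 = 0.54464 and P(data|¬H) = 0.284·0.284 = 0.080656.
Bayes: P(H|data) = 0.139·0.54464 / (0.139·0.54464 + 0.861·0.080656) = 0.075706/0.14515 = 0.5216.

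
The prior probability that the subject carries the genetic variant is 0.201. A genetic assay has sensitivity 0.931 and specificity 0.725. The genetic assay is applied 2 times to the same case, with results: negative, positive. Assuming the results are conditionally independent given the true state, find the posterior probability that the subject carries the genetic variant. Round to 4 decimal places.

Posterior P(H) ≈ 0.0750

With H the event that the subject carries the genetic variant, the joint likelihood of the observed sequence is P(data|H) = 0.069·0.931 = 0.064239 and P(data|¬H) = 0.725·0.275 = 0.19937.
Bayes: P(H|data) = 0.201·0.064239 / (0.201·0.064239 + 0.799·0.19937) = 0.012912/0.17221 = 0.0750.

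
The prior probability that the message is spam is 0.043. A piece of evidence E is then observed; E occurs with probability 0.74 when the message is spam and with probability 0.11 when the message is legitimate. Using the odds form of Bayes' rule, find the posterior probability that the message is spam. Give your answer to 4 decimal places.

Prior odds = 0.043/(1−0.043) = 0.044932. In log-odds, ln(0.044932) = -3.1026.
Add log likelihood ratio: ln(6.7273) = 1.9062.
Posterior log-odds = -1.1964, so posterior odds = exp(-1.1964) = 0.30227. Converting, P(H|E) = 0.30227/1.3023 = 0.2321.

Posterior probability ≈ 0.2321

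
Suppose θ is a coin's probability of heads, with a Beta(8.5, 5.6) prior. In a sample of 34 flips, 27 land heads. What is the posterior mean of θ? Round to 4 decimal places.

The binomial likelihood is conjugate to the Beta prior: with 27 successes and 7 failures, the posterior is Beta(8.5+27, 5.6+7) = Beta(35.5, 12.6).
Posterior mean = α/(α+β) = 35.5/48.1 = 0.7380.

Posterior mean ≈ 0.7380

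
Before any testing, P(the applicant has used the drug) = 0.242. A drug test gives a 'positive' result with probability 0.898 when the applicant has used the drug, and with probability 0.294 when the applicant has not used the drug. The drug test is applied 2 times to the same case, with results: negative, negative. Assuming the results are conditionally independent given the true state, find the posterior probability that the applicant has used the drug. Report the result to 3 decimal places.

Let H be the event that the applicant has used the drug; start with P(H) = 0.242. P('positive'|H) = 0.898, P('positive'|¬H) = 0.294.
Update on result 1 ('negative'): P(H) ← 0.102·0.2420 / (0.102·0.2420 + 0.706·0.7580) = 0.024684/0.55983 = 0.0441.
Update on result 2 ('negative'): P(H) ← 0.102·0.0441 / (0.102·0.0441 + 0.706·0.9559) = 0.0044974/0.67937 = 0.0066.

Posterior P(H) ≈ 0.007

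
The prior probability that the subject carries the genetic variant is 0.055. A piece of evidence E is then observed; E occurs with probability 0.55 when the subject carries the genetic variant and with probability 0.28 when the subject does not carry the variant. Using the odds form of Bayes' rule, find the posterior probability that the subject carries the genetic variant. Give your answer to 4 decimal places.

Posterior probability ≈ 0.1026

Prior odds = 0.055/(1−0.055) = 0.058201. In log-odds, ln(0.058201) = -2.8439.
Add log likelihood ratio: ln(1.9643) = 0.67513.
Posterior log-odds = -2.1687, so posterior odds = exp(-2.1687) = 0.11432. Converting, P(H|E) = 0.11432/1.1143 = 0.1026.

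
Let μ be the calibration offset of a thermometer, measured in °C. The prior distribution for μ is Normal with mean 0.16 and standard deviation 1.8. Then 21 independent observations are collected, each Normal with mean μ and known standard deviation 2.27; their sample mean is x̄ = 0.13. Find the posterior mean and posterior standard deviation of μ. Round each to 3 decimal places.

Posterior mean ≈ 0.132; posterior SD ≈ 0.478

Prior precision 1/τ₀² = 1/1.8² = 0.308642; data precision n/σ² = 21/2.27² = 4.07538.
Posterior precision = 0.308642 + 4.07538 = 4.38402, giving posterior SD = 1/√4.38402 = 0.478.
Posterior mean = (0.308642·0.16 + 4.07538·0.13) / 4.38402 = 0.132.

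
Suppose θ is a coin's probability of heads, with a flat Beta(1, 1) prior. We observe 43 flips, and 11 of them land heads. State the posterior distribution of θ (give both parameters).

Posterior: Beta(12, 33)

Observing 11 successes and 32 failures updates Beta(1, 1) by adding the success and failure counts to the two shape parameters: α = 1+11 = 12, β = 1+32 = 33.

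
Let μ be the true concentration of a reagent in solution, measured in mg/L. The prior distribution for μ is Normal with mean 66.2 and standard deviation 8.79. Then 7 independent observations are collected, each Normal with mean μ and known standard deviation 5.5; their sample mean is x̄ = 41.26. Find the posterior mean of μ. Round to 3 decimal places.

Posterior mean ≈ 42.581

With known σ, the Normal prior is conjugate. Weight on the data is w = (n/σ²)/(n/σ² + 1/τ₀²) = 0.231405/(0.231405+0.0129426) = 0.94703.
Posterior mean = w·x̄ + (1−w)·μ₀ = 0.94703·41.26 + 0.052968·66.2 = 42.581.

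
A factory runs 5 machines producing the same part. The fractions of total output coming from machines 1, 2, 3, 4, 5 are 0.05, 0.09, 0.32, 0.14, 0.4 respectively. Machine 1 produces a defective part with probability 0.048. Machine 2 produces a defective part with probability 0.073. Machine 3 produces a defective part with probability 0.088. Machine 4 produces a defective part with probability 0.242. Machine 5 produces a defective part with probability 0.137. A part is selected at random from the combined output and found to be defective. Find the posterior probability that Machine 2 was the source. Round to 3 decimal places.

P(defective|M1) = 0.048; P(defective|M2) = 0.073; P(defective|M3) = 0.088; P(defective|M4) = 0.242; P(defective|M5) = 0.137.
Prior × likelihood for each source: 0.05·0.048=0.002400, 0.09·0.073=0.006570, 0.32·0.088=0.02816, 0.14·0.242=0.03388, 0.4·0.137=0.05480. Summing gives P(defective) = 0.12581.
P(Machine 2 | defective) = 0.006570 / 0.12581 = 0.052.

Posterior probability ≈ 0.052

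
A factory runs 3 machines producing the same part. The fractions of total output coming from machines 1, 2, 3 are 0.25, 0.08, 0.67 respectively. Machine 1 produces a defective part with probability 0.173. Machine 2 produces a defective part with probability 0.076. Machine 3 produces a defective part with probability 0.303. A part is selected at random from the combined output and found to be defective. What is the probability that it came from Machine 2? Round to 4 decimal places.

Tabulate prior·likelihood by source: [1] prior 0.25, lik 0.173, product 0.04325; [2] prior 0.08, lik 0.076, product 0.006080; [3] prior 0.67, lik 0.303, product 0.2030.
Normalizing constant = 0.25234; the posterior for Machine 2 is its product over the sum, 0.006080/0.25234 = 0.0241.

Posterior probability ≈ 0.0241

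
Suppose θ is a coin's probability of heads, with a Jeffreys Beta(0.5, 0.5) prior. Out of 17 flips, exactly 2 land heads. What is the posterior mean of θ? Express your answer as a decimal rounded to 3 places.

Posterior mean ≈ 0.139

The binomial likelihood is conjugate to the Beta prior: with 2 successes and 15 failures, the posterior is Beta(0.5+2, 0.5+15) = Beta(2.5, 15.5).
Posterior mean = α/(α+β) = 2.5/18 = 0.139.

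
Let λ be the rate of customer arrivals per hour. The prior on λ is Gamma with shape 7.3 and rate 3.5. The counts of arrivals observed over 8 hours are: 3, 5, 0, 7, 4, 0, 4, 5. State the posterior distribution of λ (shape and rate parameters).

Posterior: Gamma(shape=35.3, rate=11.5)

Total count ∑xᵢ = 28 over n = 8 hours.
Gamma is conjugate to the Poisson likelihood: posterior is Gamma(shape = 7.3+28 = 35.3, rate = 3.5+8 = 11.5).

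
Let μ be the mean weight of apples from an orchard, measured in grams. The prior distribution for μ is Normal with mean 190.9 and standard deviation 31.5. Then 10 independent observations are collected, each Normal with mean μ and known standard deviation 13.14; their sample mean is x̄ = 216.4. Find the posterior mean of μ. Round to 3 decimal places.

Posterior mean ≈ 215.964

With known σ, the Normal prior is conjugate. Weight on the data is w = (n/σ²)/(n/σ² + 1/τ₀²) = 0.0579174/(0.0579174+0.00100781) = 0.98290.
Posterior mean = w·x̄ + (1−w)·μ₀ = 0.98290·216.4 + 0.017103·190.9 = 215.964.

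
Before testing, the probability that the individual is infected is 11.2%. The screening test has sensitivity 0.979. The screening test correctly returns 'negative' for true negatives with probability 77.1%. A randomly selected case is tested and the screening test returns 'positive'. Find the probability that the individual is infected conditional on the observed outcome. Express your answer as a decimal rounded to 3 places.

P(H | E) ≈ 0.350

Write H for 'the individual is infected'. Prior odds H:¬H = 0.112/0.888 = 0.12613. For the 'positive' outcome, the likelihood ratio is 0.979/0.229 = 4.2751.
Posterior odds = 0.12613 × 4.2751 = 0.53920, so P(H|E) = 0.53920/(1+0.53920) = 0.350.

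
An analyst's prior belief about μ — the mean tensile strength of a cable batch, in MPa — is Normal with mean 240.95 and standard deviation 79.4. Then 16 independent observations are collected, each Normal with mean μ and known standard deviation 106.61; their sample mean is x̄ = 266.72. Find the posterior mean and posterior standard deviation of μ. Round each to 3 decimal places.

Posterior mean ≈ 264.110; posterior SD ≈ 25.267

With known σ, the Normal prior is conjugate. Weight on the data is w = (n/σ²)/(n/σ² + 1/τ₀²) = 0.00140775/(0.00140775+0.00015862) = 0.89873.
Posterior mean = w·x̄ + (1−w)·μ₀ = 0.89873·266.72 + 0.10127·240.95 = 264.110. Posterior variance = 1/(0.00140775+0.00015862) = 638.421, so SD = 25.267.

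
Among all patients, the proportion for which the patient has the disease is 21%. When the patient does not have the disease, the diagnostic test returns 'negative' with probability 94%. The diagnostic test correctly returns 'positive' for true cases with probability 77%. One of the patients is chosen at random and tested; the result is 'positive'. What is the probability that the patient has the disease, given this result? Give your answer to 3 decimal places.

Write H for 'the patient has the disease'. Prior odds H:¬H = 0.21/0.79 = 0.26582. For the 'positive' outcome, the likelihood ratio is 0.77/0.06 = 12.833.
Posterior odds = 0.26582 × 12.833 = 3.4114, so P(H|E) = 3.4114/(1+3.4114) = 0.773.

P(H | E) ≈ 0.773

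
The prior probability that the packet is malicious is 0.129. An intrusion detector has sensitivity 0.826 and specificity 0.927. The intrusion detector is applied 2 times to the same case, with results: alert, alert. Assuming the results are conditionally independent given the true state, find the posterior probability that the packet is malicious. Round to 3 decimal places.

Posterior P(H) ≈ 0.950

With H the event that the packet is malicious, the joint likelihood of the observed sequence is P(data|H) = 0.826·0.826 = 0.68228 and P(data|¬H) = 0.073·0.073 = 0.0053290.
Bayes: P(H|data) = 0.129·0.68228 / (0.129·0.68228 + 0.871·0.0053290) = 0.088014/0.092655 = 0.9499.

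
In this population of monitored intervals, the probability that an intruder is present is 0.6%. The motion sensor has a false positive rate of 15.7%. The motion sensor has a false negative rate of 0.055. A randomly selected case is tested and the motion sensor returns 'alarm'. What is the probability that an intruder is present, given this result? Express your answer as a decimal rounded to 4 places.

Let H be the event that an intruder is present. P(H) = 0.006, so P(¬H) = 0.994. With E the 'alarm' result, P(E|H) = 0.945 and P(E|¬H) = 0.157.
P(E) = 0.945·0.006 + 0.157·0.994 = 0.0056700 + 0.15606 = 0.16173.
By Bayes' theorem, P(H|E) = 0.0056700 / 0.16173 = 0.0351.

P(H | E) ≈ 0.0351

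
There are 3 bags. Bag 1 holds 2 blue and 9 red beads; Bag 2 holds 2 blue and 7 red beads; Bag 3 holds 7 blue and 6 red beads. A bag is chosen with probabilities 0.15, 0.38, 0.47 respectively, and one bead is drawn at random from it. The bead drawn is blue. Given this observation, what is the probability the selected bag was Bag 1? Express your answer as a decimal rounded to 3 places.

Posterior probability ≈ 0.075

Tabulate prior·likelihood by source: [1] prior 0.15, lik 0.1818, product 0.02727; [2] prior 0.38, lik 0.2222, product 0.08444; [3] prior 0.47, lik 0.5385, product 0.2531.
Normalizing constant = 0.36479; the posterior for Bag 1 is its product over the sum, 0.02727/0.36479 = 0.075.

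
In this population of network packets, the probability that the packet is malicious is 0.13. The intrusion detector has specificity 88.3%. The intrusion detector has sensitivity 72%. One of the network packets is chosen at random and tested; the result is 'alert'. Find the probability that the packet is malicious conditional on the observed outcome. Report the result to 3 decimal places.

P(H | E) ≈ 0.479

Write H for 'the packet is malicious'. Prior odds H:¬H = 0.13/0.87 = 0.14943. For the 'alert' outcome, the likelihood ratio is 0.72/0.117 = 6.1538.
Posterior odds = 0.14943 × 6.1538 = 0.91954, so P(H|E) = 0.91954/(1+0.91954) = 0.479.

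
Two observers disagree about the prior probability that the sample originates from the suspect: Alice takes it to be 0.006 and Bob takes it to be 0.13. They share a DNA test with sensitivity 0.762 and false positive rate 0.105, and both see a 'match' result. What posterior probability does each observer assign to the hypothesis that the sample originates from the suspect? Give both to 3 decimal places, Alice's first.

The likelihood ratio for a 'match' result is 0.762/0.105 = 7.2571.
Alice: prior odds 0.006/0.994 = 0.0060362; posterior odds 0.043806; posterior probability 0.042.
Bob: prior odds 0.13/0.87 = 0.14943; posterior odds 1.0844; posterior probability 0.520.

Alice: 0.042; Bob: 0.520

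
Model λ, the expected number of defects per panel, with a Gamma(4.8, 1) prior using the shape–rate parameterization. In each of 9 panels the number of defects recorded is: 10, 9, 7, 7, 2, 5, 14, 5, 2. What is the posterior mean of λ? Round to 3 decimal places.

Posterior mean ≈ 6.580

The Poisson likelihood adds the total count to the shape and the number of exposure periods to the rate. Here ∑xᵢ = 61 and n = 9, so shape 4.8→65.8 and rate 1→10.
E[λ | data] = 65.8/10 = 6.580.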